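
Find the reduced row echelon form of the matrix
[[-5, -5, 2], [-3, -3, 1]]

[[1, 1, 0], [0, 0, 1]]

Multiply R1 by -1/5.
Add 3 times R1 to R2.
Multiply R2 by -5.
Add 2/5 times R2 to R1.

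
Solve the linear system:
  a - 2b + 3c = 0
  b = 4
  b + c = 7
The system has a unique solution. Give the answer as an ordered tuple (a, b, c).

(-1, 4, 3)

Form the augmented matrix and row-reduce:
  [ 1  -2  3  |  0 ]
  [ 0   1  0  |  4 ]
  [ 0   1  1  |  7 ]
R3 -> R3 − R2
R1 -> R1 − 3·R3
R1 -> R1 + 2·R2
Reading off the last column: a = -1, b = 4, c = 3.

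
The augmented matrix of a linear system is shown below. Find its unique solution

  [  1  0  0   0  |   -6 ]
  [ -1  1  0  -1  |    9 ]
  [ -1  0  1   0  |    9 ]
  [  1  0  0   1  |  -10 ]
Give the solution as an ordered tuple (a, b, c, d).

ρ2 → ρ2 + ρ1
ρ3 → ρ3 + ρ1
ρ4 → ρ4 − ρ1
ρ2 → ρ2 + ρ4
Reading off the last column: a = -6, b = -1, c = 3, d = -4.

(-6, -1, 3, -4)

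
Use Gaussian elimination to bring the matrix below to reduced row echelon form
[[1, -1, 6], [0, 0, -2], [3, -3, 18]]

[[1, -1, 0], [0, 0, 1], [0, 0, 0]]

R3 → R3 − 3·R1
  [ 1  -1   6 ]
  [ 0   0  -2 ]
  [ 0   0   0 ]
R2 → -1/2·R2
  [ 1  -1  6 ]
  [ 0   0  1 ]
  [ 0   0  0 ]
R1 → R1 − 6·R2
  [ 1  -1  0 ]
  [ 0   0  1 ]
  [ 0   0  0 ]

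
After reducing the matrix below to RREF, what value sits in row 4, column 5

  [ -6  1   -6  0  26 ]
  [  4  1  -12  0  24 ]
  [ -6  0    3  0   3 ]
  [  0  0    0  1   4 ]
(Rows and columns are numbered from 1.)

R1 ← -1/6·R1
  [  1  -1/6    1  0  -13/3 ]
  [  4     1  -12  0     24 ]
  [ -6     0    3  0      3 ]
  [  0     0    0  1      4 ]
R2 ← R2 − 4·R1
  [  1  -1/6    1  0  -13/3 ]
  [  0   5/3  -16  0  124/3 ]
  [ -6     0    3  0      3 ]
  [  0     0    0  1      4 ]
R3 ← R3 + 6·R1
  [ 1  -1/6    1  0  -13/3 ]
  [ 0   5/3  -16  0  124/3 ]
  [ 0    -1    9  0    -23 ]
  [ 0     0    0  1      4 ]
R2 ← 3/5·R2
  [ 1  -1/6      1  0  -13/3 ]
  [ 0     1  -48/5  0  124/5 ]
  [ 0    -1      9  0    -23 ]
  [ 0     0      0  1      4 ]
R3 ← R3 + R2
  [ 1  -1/6      1  0  -13/3 ]
  [ 0     1  -48/5  0  124/5 ]
  [ 0     0   -3/5  0    9/5 ]
  [ 0     0      0  1      4 ]
R3 ← -5/3·R3
  [ 1  -1/6      1  0  -13/3 ]
  [ 0     1  -48/5  0  124/5 ]
  [ 0     0      1  0     -3 ]
  [ 0     0      0  1      4 ]
R2 ← R2 + 48/5·R3
  [ 1  -1/6  1  0  -13/3 ]
  [ 0     1  0  0     -4 ]
  [ 0     0  1  0     -3 ]
  [ 0     0  0  1      4 ]
R1 ← R1 − R3
  [ 1  -1/6  0  0  -4/3 ]
  [ 0     1  0  0    -4 ]
  [ 0     0  1  0    -3 ]
  [ 0     0  0  1     4 ]
R1 ← R1 + 1/6·R2
  [ 1  0  0  0  -2 ]
  [ 0  1  0  0  -4 ]
  [ 0  0  1  0  -3 ]
  [ 0  0  0  1   4 ]

4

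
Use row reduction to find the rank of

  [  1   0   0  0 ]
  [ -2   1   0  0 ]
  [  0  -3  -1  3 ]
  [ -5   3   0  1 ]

rank = 4

ρ2 → ρ2 + 2·ρ1
  [  1   0   0  0 ]
  [  0   1   0  0 ]
  [  0  -3  -1  3 ]
  [ -5   3   0  1 ]
ρ4 → ρ4 + 5·ρ1
  [ 1   0   0  0 ]
  [ 0   1   0  0 ]
  [ 0  -3  -1  3 ]
  [ 0   3   0  1 ]
ρ3 → ρ3 + 3·ρ2
  [ 1  0   0  0 ]
  [ 0  1   0  0 ]
  [ 0  0  -1  3 ]
  [ 0  3   0  1 ]
ρ4 → ρ4 − 3·ρ2
  [ 1  0   0  0 ]
  [ 0  1   0  0 ]
  [ 0  0  -1  3 ]
  [ 0  0   0  1 ]
ρ3 → -1·ρ3
  [ 1  0  0   0 ]
  [ 0  1  0   0 ]
  [ 0  0  1  -3 ]
  [ 0  0  0   1 ]
ρ3 → ρ3 + 3·ρ4
  [ 1  0  0  0 ]
  [ 0  1  0  0 ]
  [ 0  0  1  0 ]
  [ 0  0  0  1 ]
The reduced form has 4 nonzero rows.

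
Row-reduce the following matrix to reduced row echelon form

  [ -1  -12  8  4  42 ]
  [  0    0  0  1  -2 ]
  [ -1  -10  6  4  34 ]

[[1, 0, 4, 0, -2], [0, 1, -1, 0, -4], [0, 0, 0, 1, -2]]

Multiply R1 by -1.
  [  1   12  -8  -4  -42 ]
  [  0    0   0   1   -2 ]
  [ -1  -10   6   4   34 ]
Add R1 to R3.
  [ 1  12  -8  -4  -42 ]
  [ 0   0   0   1   -2 ]
  [ 0   2  -2   0   -8 ]
Swap R2 and R3.
  [ 1  12  -8  -4  -42 ]
  [ 0   2  -2   0   -8 ]
  [ 0   0   0   1   -2 ]
Multiply R2 by 1/2.
  [ 1  12  -8  -4  -42 ]
  [ 0   1  -1   0   -4 ]
  [ 0   0   0   1   -2 ]
Add 4 times R3 to R1.
  [ 1  12  -8  0  -50 ]
  [ 0   1  -1  0   -4 ]
  [ 0   0   0  1   -2 ]
Subtract 12 times R2 from R1.
  [ 1  0   4  0  -2 ]
  [ 0  1  -1  0  -4 ]
  [ 0  0   0  1  -2 ]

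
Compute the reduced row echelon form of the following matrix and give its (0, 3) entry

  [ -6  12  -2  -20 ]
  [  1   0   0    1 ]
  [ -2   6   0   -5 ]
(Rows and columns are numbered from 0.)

1

ρ1 := -1/6·ρ1
ρ2 := ρ2 − ρ1
ρ3 := ρ3 + 2·ρ1
ρ2 := 1/2·ρ2
ρ3 := ρ3 − 2·ρ2
ρ2 := ρ2 + 1/6·ρ3
ρ1 := ρ1 − 1/3·ρ3
ρ1 := ρ1 + 2·ρ2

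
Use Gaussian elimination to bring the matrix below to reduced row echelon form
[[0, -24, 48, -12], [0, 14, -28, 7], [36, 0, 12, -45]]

[[1, 0, 1/3, -5/4], [0, 1, -2, 1/2], [0, 0, 0, 0]]

Swap R1 and R3.
Multiply R1 by 1/36.
Multiply R2 by 1/14.
Add 24 times R2 to R3.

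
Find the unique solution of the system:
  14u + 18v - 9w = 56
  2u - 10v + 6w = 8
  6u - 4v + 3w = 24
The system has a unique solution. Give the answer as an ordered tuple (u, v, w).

(4, 0, 0)

Form the augmented matrix and row-reduce:
  [ 14   18  -9  |  56 ]
  [  2  -10   6  |   8 ]
  [  6   -4   3  |  24 ]
Multiply R1 by 1/14.
  [ 1  9/7  -9/14  |   4 ]
  [ 2  -10      6  |   8 ]
  [ 6   -4      3  |  24 ]
Subtract 2 times R1 from R2.
  [ 1    9/7  -9/14  |   4 ]
  [ 0  -88/7   51/7  |   0 ]
  [ 6     -4      3  |  24 ]
Subtract 6 times R1 from R3.
  [ 1    9/7  -9/14  |  4 ]
  [ 0  -88/7   51/7  |  0 ]
  [ 0  -82/7   48/7  |  0 ]
Multiply R2 by -7/88.
  [ 1    9/7   -9/14  |  4 ]
  [ 0      1  -51/88  |  0 ]
  [ 0  -82/7    48/7  |  0 ]
Add 82/7 times R2 to R3.
  [ 1  9/7   -9/14  |  4 ]
  [ 0    1  -51/88  |  0 ]
  [ 0    0    3/44  |  0 ]
Multiply R3 by 44/3.
  [ 1  9/7   -9/14  |  4 ]
  [ 0    1  -51/88  |  0 ]
  [ 0    0       1  |  0 ]
Add 51/88 times R3 to R2.
  [ 1  9/7  -9/14  |  4 ]
  [ 0    1      0  |  0 ]
  [ 0    0      1  |  0 ]
Add 9/14 times R3 to R1.
  [ 1  9/7  0  |  4 ]
  [ 0    1  0  |  0 ]
  [ 0    0  1  |  0 ]
Subtract 9/7 times R2 from R1.
  [ 1  0  0  |  4 ]
  [ 0  1  0  |  0 ]
  [ 0  0  1  |  0 ]
Reading off the last column: u = 4, v = 0, w = 0.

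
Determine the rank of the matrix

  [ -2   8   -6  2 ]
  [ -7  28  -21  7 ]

R1 := -1/2·R1
R2 := R2 + 7·R1
The reduced form has 1 nonzero row.

rank = 1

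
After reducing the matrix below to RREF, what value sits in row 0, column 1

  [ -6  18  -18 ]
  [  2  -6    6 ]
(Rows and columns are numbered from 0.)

R1 := -1/6·R1
  [ 1  -3  3 ]
  [ 2  -6  6 ]
R2 := R2 − 2·R1
  [ 1  -3  3 ]
  [ 0   0  0 ]

-3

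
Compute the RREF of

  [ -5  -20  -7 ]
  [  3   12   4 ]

[[1, 4, 0], [0, 0, 1]]

Multiply R1 by -1/5.
  [ 1   4  7/5 ]
  [ 3  12    4 ]
Subtract 3 times R1 from R2.
  [ 1  4   7/5 ]
  [ 0  0  -1/5 ]
Multiply R2 by -5.
  [ 1  4  7/5 ]
  [ 0  0    1 ]
Subtract 7/5 times R2 from R1.
  [ 1  4  0 ]
  [ 0  0  1 ]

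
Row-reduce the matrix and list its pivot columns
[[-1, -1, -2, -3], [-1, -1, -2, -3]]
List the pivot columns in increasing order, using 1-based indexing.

ρ1 := -1·ρ1
  [  1   1   2   3 ]
  [ -1  -1  -2  -3 ]
ρ2 := ρ2 + ρ1
  [ 1  1  2  3 ]
  [ 0  0  0  0 ]
Pivot columns are the columns containing a leading 1.

1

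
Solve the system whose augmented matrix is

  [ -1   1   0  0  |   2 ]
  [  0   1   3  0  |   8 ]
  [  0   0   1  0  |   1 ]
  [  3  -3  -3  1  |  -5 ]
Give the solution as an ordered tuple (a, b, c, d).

(3, 5, 1, 4)

r1 ← -1·r1
  [ 1  -1   0  0  |  -2 ]
  [ 0   1   3  0  |   8 ]
  [ 0   0   1  0  |   1 ]
  [ 3  -3  -3  1  |  -5 ]
r4 ← r4 − 3·r1
  [ 1  -1   0  0  |  -2 ]
  [ 0   1   3  0  |   8 ]
  [ 0   0   1  0  |   1 ]
  [ 0   0  -3  1  |   1 ]
r4 ← r4 + 3·r3
  [ 1  -1  0  0  |  -2 ]
  [ 0   1  3  0  |   8 ]
  [ 0   0  1  0  |   1 ]
  [ 0   0  0  1  |   4 ]
r2 ← r2 − 3·r3
  [ 1  -1  0  0  |  -2 ]
  [ 0   1  0  0  |   5 ]
  [ 0   0  1  0  |   1 ]
  [ 0   0  0  1  |   4 ]
r1 ← r1 + r2
  [ 1  0  0  0  |  3 ]
  [ 0  1  0  0  |  5 ]
  [ 0  0  1  0  |  1 ]
  [ 0  0  0  1  |  4 ]
Reading off the last column: a = 3, b = 5, c = 1, d = 4.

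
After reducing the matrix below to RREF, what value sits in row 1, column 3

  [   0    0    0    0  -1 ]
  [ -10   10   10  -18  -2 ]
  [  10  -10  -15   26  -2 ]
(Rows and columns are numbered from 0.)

-8/5

R1 ↔ R2
R1 ← -1/10·R1
R3 ← R3 − 10·R1
R2 ↔ R3
R2 ← -1/5·R2
R3 ← -1·R3
R2 ← R2 − 4/5·R3
R1 ← R1 − 1/5·R3
R1 ← R1 + R2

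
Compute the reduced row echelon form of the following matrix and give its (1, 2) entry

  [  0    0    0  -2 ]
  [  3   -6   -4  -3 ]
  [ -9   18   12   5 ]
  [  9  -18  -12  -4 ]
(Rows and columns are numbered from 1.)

Swap R1 and R2.
  [  3   -6   -4  -3 ]
  [  0    0    0  -2 ]
  [ -9   18   12   5 ]
  [  9  -18  -12  -4 ]
Multiply R1 by 1/3.
  [  1   -2  -4/3  -1 ]
  [  0    0     0  -2 ]
  [ -9   18    12   5 ]
  [  9  -18   -12  -4 ]
Add 9 times R1 to R3.
  [ 1   -2  -4/3  -1 ]
  [ 0    0     0  -2 ]
  [ 0    0     0  -4 ]
  [ 9  -18   -12  -4 ]
Subtract 9 times R1 from R4.
  [ 1  -2  -4/3  -1 ]
  [ 0   0     0  -2 ]
  [ 0   0     0  -4 ]
  [ 0   0     0   5 ]
Multiply R2 by -1/2.
  [ 1  -2  -4/3  -1 ]
  [ 0   0     0   1 ]
  [ 0   0     0  -4 ]
  [ 0   0     0   5 ]
Add 4 times R2 to R3.
  [ 1  -2  -4/3  -1 ]
  [ 0   0     0   1 ]
  [ 0   0     0   0 ]
  [ 0   0     0   5 ]
Subtract 5 times R2 from R4.
  [ 1  -2  -4/3  -1 ]
  [ 0   0     0   1 ]
  [ 0   0     0   0 ]
  [ 0   0     0   0 ]
Add R2 to R1.
  [ 1  -2  -4/3  0 ]
  [ 0   0     0  1 ]
  [ 0   0     0  0 ]
  [ 0   0     0  0 ]

-2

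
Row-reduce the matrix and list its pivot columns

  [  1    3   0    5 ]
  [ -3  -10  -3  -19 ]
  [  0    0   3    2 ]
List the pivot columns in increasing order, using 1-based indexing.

1, 2, 3

Add 3 times r1 to r2.
  [ 1   3   0   5 ]
  [ 0  -1  -3  -4 ]
  [ 0   0   3   2 ]
Multiply r2 by -1.
  [ 1  3  0  5 ]
  [ 0  1  3  4 ]
  [ 0  0  3  2 ]
Multiply r3 by 1/3.
  [ 1  3  0    5 ]
  [ 0  1  3    4 ]
  [ 0  0  1  2/3 ]
Subtract 3 times r3 from r2.
  [ 1  3  0    5 ]
  [ 0  1  0    2 ]
  [ 0  0  1  2/3 ]
Subtract 3 times r2 from r1.
  [ 1  0  0   -1 ]
  [ 0  1  0    2 ]
  [ 0  0  1  2/3 ]
Pivot columns are the columns containing a leading 1.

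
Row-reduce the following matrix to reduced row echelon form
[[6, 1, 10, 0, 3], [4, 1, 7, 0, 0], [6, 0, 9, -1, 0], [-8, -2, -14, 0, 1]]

ρ1 ← 1/6·ρ1
  [  1  1/6  5/3   0  1/2 ]
  [  4    1    7   0    0 ]
  [  6    0    9  -1    0 ]
  [ -8   -2  -14   0    1 ]
ρ2 ← ρ2 − 4·ρ1
  [  1  1/6  5/3   0  1/2 ]
  [  0  1/3  1/3   0   -2 ]
  [  6    0    9  -1    0 ]
  [ -8   -2  -14   0    1 ]
ρ3 ← ρ3 − 6·ρ1
  [  1  1/6  5/3   0  1/2 ]
  [  0  1/3  1/3   0   -2 ]
  [  0   -1   -1  -1   -3 ]
  [ -8   -2  -14   0    1 ]
ρ4 ← ρ4 + 8·ρ1
  [ 1   1/6   5/3   0  1/2 ]
  [ 0   1/3   1/3   0   -2 ]
  [ 0    -1    -1  -1   -3 ]
  [ 0  -2/3  -2/3   0    5 ]
ρ2 ← 3·ρ2
  [ 1   1/6   5/3   0  1/2 ]
  [ 0     1     1   0   -6 ]
  [ 0    -1    -1  -1   -3 ]
  [ 0  -2/3  -2/3   0    5 ]
ρ3 ← ρ3 + ρ2
  [ 1   1/6   5/3   0  1/2 ]
  [ 0     1     1   0   -6 ]
  [ 0     0     0  -1   -9 ]
  [ 0  -2/3  -2/3   0    5 ]
ρ4 ← ρ4 + 2/3·ρ2
  [ 1  1/6  5/3   0  1/2 ]
  [ 0    1    1   0   -6 ]
  [ 0    0    0  -1   -9 ]
  [ 0    0    0   0    1 ]
ρ3 ← -1·ρ3
  [ 1  1/6  5/3  0  1/2 ]
  [ 0    1    1  0   -6 ]
  [ 0    0    0  1    9 ]
  [ 0    0    0  0    1 ]
ρ3 ← ρ3 − 9·ρ4
  [ 1  1/6  5/3  0  1/2 ]
  [ 0    1    1  0   -6 ]
  [ 0    0    0  1    0 ]
  [ 0    0    0  0    1 ]
ρ2 ← ρ2 + 6·ρ4
  [ 1  1/6  5/3  0  1/2 ]
  [ 0    1    1  0    0 ]
  [ 0    0    0  1    0 ]
  [ 0    0    0  0    1 ]
ρ1 ← ρ1 − 1/2·ρ4
  [ 1  1/6  5/3  0  0 ]
  [ 0    1    1  0  0 ]
  [ 0    0    0  1  0 ]
  [ 0    0    0  0  1 ]
ρ1 ← ρ1 − 1/6·ρ2
  [ 1  0  3/2  0  0 ]
  [ 0  1    1  0  0 ]
  [ 0  0    0  1  0 ]
  [ 0  0    0  0  1 ]

[[1, 0, 3/2, 0, 0], [0, 1, 1, 0, 0], [0, 0, 0, 1, 0], [0, 0, 0, 0, 1]]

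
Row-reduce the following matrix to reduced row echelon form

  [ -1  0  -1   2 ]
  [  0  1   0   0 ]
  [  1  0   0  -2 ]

[[1, 0, 0, -2], [0, 1, 0, 0], [0, 0, 1, 0]]

r1 → -1·r1
r3 → r3 − r1
r3 → -1·r3
r1 → r1 − r3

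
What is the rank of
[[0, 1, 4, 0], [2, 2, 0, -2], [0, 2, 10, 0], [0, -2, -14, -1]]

rank = 4

Swap r1 and r2.
Multiply r1 by 1/2.
Subtract 2 times r2 from r3.
Add 2 times r2 to r4.
Multiply r3 by 1/2.
Add 6 times r3 to r4.
Multiply r4 by -1.
Add r4 to r1.
Subtract 4 times r3 from r2.
Subtract r2 from r1.
The reduced form has 4 nonzero rows.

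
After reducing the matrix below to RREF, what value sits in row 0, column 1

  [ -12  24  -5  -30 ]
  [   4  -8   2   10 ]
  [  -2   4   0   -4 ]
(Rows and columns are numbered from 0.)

r1 → -1/12·r1
  [  1  -2  5/12  5/2 ]
  [  4  -8     2   10 ]
  [ -2   4     0   -4 ]
r2 → r2 − 4·r1
  [  1  -2  5/12  5/2 ]
  [  0   0   1/3    0 ]
  [ -2   4     0   -4 ]
r3 → r3 + 2·r1
  [ 1  -2  5/12  5/2 ]
  [ 0   0   1/3    0 ]
  [ 0   0   5/6    1 ]
r2 → 3·r2
  [ 1  -2  5/12  5/2 ]
  [ 0   0     1    0 ]
  [ 0   0   5/6    1 ]
r3 → r3 − 5/6·r2
  [ 1  -2  5/12  5/2 ]
  [ 0   0     1    0 ]
  [ 0   0     0    1 ]
r1 → r1 − 5/2·r3
  [ 1  -2  5/12  0 ]
  [ 0   0     1  0 ]
  [ 0   0     0  1 ]
r1 → r1 − 5/12·r2
  [ 1  -2  0  0 ]
  [ 0   0  1  0 ]
  [ 0   0  0  1 ]

-2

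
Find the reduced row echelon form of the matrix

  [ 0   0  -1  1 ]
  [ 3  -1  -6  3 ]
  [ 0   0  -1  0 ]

[[1, -1/3, 0, 0], [0, 0, 1, 0], [0, 0, 0, 1]]

ρ1 <-> ρ2
  [ 3  -1  -6  3 ]
  [ 0   0  -1  1 ]
  [ 0   0  -1  0 ]
ρ1 := 1/3·ρ1
  [ 1  -1/3  -2  1 ]
  [ 0     0  -1  1 ]
  [ 0     0  -1  0 ]
ρ2 := -1·ρ2
  [ 1  -1/3  -2   1 ]
  [ 0     0   1  -1 ]
  [ 0     0  -1   0 ]
ρ3 := ρ3 + ρ2
  [ 1  -1/3  -2   1 ]
  [ 0     0   1  -1 ]
  [ 0     0   0  -1 ]
ρ3 := -1·ρ3
  [ 1  -1/3  -2   1 ]
  [ 0     0   1  -1 ]
  [ 0     0   0   1 ]
ρ2 := ρ2 + ρ3
  [ 1  -1/3  -2  1 ]
  [ 0     0   1  0 ]
  [ 0     0   0  1 ]
ρ1 := ρ1 − ρ3
  [ 1  -1/3  -2  0 ]
  [ 0     0   1  0 ]
  [ 0     0   0  1 ]
ρ1 := ρ1 + 2·ρ2
  [ 1  -1/3  0  0 ]
  [ 0     0  1  0 ]
  [ 0     0  0  1 ]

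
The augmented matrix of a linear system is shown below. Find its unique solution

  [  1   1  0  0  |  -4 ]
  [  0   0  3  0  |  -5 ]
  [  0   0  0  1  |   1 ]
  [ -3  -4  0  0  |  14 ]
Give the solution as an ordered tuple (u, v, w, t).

ρ4 -> ρ4 + 3·ρ1
  [ 1   1  0  0  |  -4 ]
  [ 0   0  3  0  |  -5 ]
  [ 0   0  0  1  |   1 ]
  [ 0  -1  0  0  |   2 ]
ρ2 <=> ρ4
  [ 1   1  0  0  |  -4 ]
  [ 0  -1  0  0  |   2 ]
  [ 0   0  0  1  |   1 ]
  [ 0   0  3  0  |  -5 ]
ρ2 -> -1·ρ2
  [ 1  1  0  0  |  -4 ]
  [ 0  1  0  0  |  -2 ]
  [ 0  0  0  1  |   1 ]
  [ 0  0  3  0  |  -5 ]
ρ3 <=> ρ4
  [ 1  1  0  0  |  -4 ]
  [ 0  1  0  0  |  -2 ]
  [ 0  0  3  0  |  -5 ]
  [ 0  0  0  1  |   1 ]
ρ3 -> 1/3·ρ3
  [ 1  1  0  0  |    -4 ]
  [ 0  1  0  0  |    -2 ]
  [ 0  0  1  0  |  -5/3 ]
  [ 0  0  0  1  |     1 ]
ρ1 -> ρ1 − ρ2
  [ 1  0  0  0  |    -2 ]
  [ 0  1  0  0  |    -2 ]
  [ 0  0  1  0  |  -5/3 ]
  [ 0  0  0  1  |     1 ]
Reading off the last column: u = -2, v = -2, w = -5/3, t = 1.

(-2, -2, -5/3, 1)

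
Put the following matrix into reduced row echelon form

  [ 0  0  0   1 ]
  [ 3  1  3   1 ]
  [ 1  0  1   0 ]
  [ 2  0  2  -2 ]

r1 <-> r2
  [ 3  1  3   1 ]
  [ 0  0  0   1 ]
  [ 1  0  1   0 ]
  [ 2  0  2  -2 ]
r1 := 1/3·r1
  [ 1  1/3  1  1/3 ]
  [ 0    0  0    1 ]
  [ 1    0  1    0 ]
  [ 2    0  2   -2 ]
r3 := r3 − r1
  [ 1   1/3  1   1/3 ]
  [ 0     0  0     1 ]
  [ 0  -1/3  0  -1/3 ]
  [ 2     0  2    -2 ]
r4 := r4 − 2·r1
  [ 1   1/3  1   1/3 ]
  [ 0     0  0     1 ]
  [ 0  -1/3  0  -1/3 ]
  [ 0  -2/3  0  -8/3 ]
r2 <-> r3
  [ 1   1/3  1   1/3 ]
  [ 0  -1/3  0  -1/3 ]
  [ 0     0  0     1 ]
  [ 0  -2/3  0  -8/3 ]
r2 := -3·r2
  [ 1   1/3  1   1/3 ]
  [ 0     1  0     1 ]
  [ 0     0  0     1 ]
  [ 0  -2/3  0  -8/3 ]
r4 := r4 + 2/3·r2
  [ 1  1/3  1  1/3 ]
  [ 0    1  0    1 ]
  [ 0    0  0    1 ]
  [ 0    0  0   -2 ]
r4 := r4 + 2·r3
  [ 1  1/3  1  1/3 ]
  [ 0    1  0    1 ]
  [ 0    0  0    1 ]
  [ 0    0  0    0 ]
r2 := r2 − r3
  [ 1  1/3  1  1/3 ]
  [ 0    1  0    0 ]
  [ 0    0  0    1 ]
  [ 0    0  0    0 ]
r1 := r1 − 1/3·r3
  [ 1  1/3  1  0 ]
  [ 0    1  0  0 ]
  [ 0    0  0  1 ]
  [ 0    0  0  0 ]
r1 := r1 − 1/3·r2
  [ 1  0  1  0 ]
  [ 0  1  0  0 ]
  [ 0  0  0  1 ]
  [ 0  0  0  0 ]

[[1, 0, 1, 0], [0, 1, 0, 0], [0, 0, 0, 1], [0, 0, 0, 0]]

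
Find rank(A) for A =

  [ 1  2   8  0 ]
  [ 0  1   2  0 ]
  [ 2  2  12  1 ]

rank = 3

r3 ← r3 − 2·r1
  [ 1   2   8  0 ]
  [ 0   1   2  0 ]
  [ 0  -2  -4  1 ]
r3 ← r3 + 2·r2
  [ 1  2  8  0 ]
  [ 0  1  2  0 ]
  [ 0  0  0  1 ]
r1 ← r1 − 2·r2
  [ 1  0  4  0 ]
  [ 0  1  2  0 ]
  [ 0  0  0  1 ]
The reduced form has 3 nonzero rows.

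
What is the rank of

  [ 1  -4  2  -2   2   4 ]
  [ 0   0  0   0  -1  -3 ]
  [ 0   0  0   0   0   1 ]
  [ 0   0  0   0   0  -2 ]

rank = 3

R2 := -1·R2
  [ 1  -4  2  -2  2   4 ]
  [ 0   0  0   0  1   3 ]
  [ 0   0  0   0  0   1 ]
  [ 0   0  0   0  0  -2 ]
R4 := R4 + 2·R3
  [ 1  -4  2  -2  2  4 ]
  [ 0   0  0   0  1  3 ]
  [ 0   0  0   0  0  1 ]
  [ 0   0  0   0  0  0 ]
R2 := R2 − 3·R3
  [ 1  -4  2  -2  2  4 ]
  [ 0   0  0   0  1  0 ]
  [ 0   0  0   0  0  1 ]
  [ 0   0  0   0  0  0 ]
R1 := R1 − 4·R3
  [ 1  -4  2  -2  2  0 ]
  [ 0   0  0   0  1  0 ]
  [ 0   0  0   0  0  1 ]
  [ 0   0  0   0  0  0 ]
R1 := R1 − 2·R2
  [ 1  -4  2  -2  0  0 ]
  [ 0   0  0   0  1  0 ]
  [ 0   0  0   0  0  1 ]
  [ 0   0  0   0  0  0 ]
The reduced form has 3 nonzero rows.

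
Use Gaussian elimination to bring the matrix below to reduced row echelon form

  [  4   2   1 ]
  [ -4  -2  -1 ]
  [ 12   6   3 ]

[[1, 1/2, 1/4], [0, 0, 0], [0, 0, 0]]

r1 -> 1/4·r1
  [  1  1/2  1/4 ]
  [ -4   -2   -1 ]
  [ 12    6    3 ]
r2 -> r2 + 4·r1
  [  1  1/2  1/4 ]
  [  0    0    0 ]
  [ 12    6    3 ]
r3 -> r3 − 12·r1
  [ 1  1/2  1/4 ]
  [ 0    0    0 ]
  [ 0    0    0 ]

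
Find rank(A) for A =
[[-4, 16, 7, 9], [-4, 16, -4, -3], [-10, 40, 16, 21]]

Multiply r1 by -1/4.
  [   1  -4  -7/4  -9/4 ]
  [  -4  16    -4    -3 ]
  [ -10  40    16    21 ]
Add 4 times r1 to r2.
  [   1  -4  -7/4  -9/4 ]
  [   0   0   -11   -12 ]
  [ -10  40    16    21 ]
Add 10 times r1 to r3.
  [ 1  -4  -7/4  -9/4 ]
  [ 0   0   -11   -12 ]
  [ 0   0  -3/2  -3/2 ]
Multiply r2 by -1/11.
  [ 1  -4  -7/4   -9/4 ]
  [ 0   0     1  12/11 ]
  [ 0   0  -3/2   -3/2 ]
Add 3/2 times r2 to r3.
  [ 1  -4  -7/4   -9/4 ]
  [ 0   0     1  12/11 ]
  [ 0   0     0   3/22 ]
Multiply r3 by 22/3.
  [ 1  -4  -7/4   -9/4 ]
  [ 0   0     1  12/11 ]
  [ 0   0     0      1 ]
Subtract 12/11 times r3 from r2.
  [ 1  -4  -7/4  -9/4 ]
  [ 0   0     1     0 ]
  [ 0   0     0     1 ]
Add 9/4 times r3 to r1.
  [ 1  -4  -7/4  0 ]
  [ 0   0     1  0 ]
  [ 0   0     0  1 ]
Add 7/4 times r2 to r1.
  [ 1  -4  0  0 ]
  [ 0   0  1  0 ]
  [ 0   0  0  1 ]
The reduced form has 3 nonzero rows.

rank = 3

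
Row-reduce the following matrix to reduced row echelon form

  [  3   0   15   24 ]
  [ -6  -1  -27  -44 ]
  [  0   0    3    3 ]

R1 → 1/3·R1
  [  1   0    5    8 ]
  [ -6  -1  -27  -44 ]
  [  0   0    3    3 ]
R2 → R2 + 6·R1
  [ 1   0  5  8 ]
  [ 0  -1  3  4 ]
  [ 0   0  3  3 ]
R2 → -1·R2
  [ 1  0   5   8 ]
  [ 0  1  -3  -4 ]
  [ 0  0   3   3 ]
R3 → 1/3·R3
  [ 1  0   5   8 ]
  [ 0  1  -3  -4 ]
  [ 0  0   1   1 ]
R2 → R2 + 3·R3
  [ 1  0  5   8 ]
  [ 0  1  0  -1 ]
  [ 0  0  1   1 ]
R1 → R1 − 5·R3
  [ 1  0  0   3 ]
  [ 0  1  0  -1 ]
  [ 0  0  1   1 ]

[[1, 0, 0, 3], [0, 1, 0, -1], [0, 0, 1, 1]]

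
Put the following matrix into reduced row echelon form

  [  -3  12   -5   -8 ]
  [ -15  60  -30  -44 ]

[[1, -4, 0, 4/3], [0, 0, 1, 4/5]]

ρ1 -> -1/3·ρ1
  [   1  -4  5/3  8/3 ]
  [ -15  60  -30  -44 ]
ρ2 -> ρ2 + 15·ρ1
  [ 1  -4  5/3  8/3 ]
  [ 0   0   -5   -4 ]
ρ2 -> -1/5·ρ2
  [ 1  -4  5/3  8/3 ]
  [ 0   0    1  4/5 ]
ρ1 -> ρ1 − 5/3·ρ2
  [ 1  -4  0  4/3 ]
  [ 0   0  1  4/5 ]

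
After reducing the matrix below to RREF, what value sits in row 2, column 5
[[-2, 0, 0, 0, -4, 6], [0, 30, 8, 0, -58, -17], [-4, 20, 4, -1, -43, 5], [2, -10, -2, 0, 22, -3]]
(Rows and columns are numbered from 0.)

ρ1 ← -1/2·ρ1
ρ3 ← ρ3 + 4·ρ1
ρ4 ← ρ4 − 2·ρ1
ρ2 ← 1/30·ρ2
ρ3 ← ρ3 − 20·ρ2
ρ4 ← ρ4 + 10·ρ2
ρ3 ← -3/4·ρ3
ρ4 ← ρ4 − 2/3·ρ3
ρ4 ← -2·ρ4
ρ3 ← ρ3 − 3/4·ρ4
ρ2 ← ρ2 − 4/15·ρ3

-4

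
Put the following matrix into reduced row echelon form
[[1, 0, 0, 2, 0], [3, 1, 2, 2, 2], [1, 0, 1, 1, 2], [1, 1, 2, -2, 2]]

[[1, 0, 0, 2, 0], [0, 1, 0, -2, -2], [0, 0, 1, -1, 2], [0, 0, 0, 0, 0]]

ρ2 ← ρ2 − 3·ρ1
  [ 1  0  0   2  0 ]
  [ 0  1  2  -4  2 ]
  [ 1  0  1   1  2 ]
  [ 1  1  2  -2  2 ]
ρ3 ← ρ3 − ρ1
  [ 1  0  0   2  0 ]
  [ 0  1  2  -4  2 ]
  [ 0  0  1  -1  2 ]
  [ 1  1  2  -2  2 ]
ρ4 ← ρ4 − ρ1
  [ 1  0  0   2  0 ]
  [ 0  1  2  -4  2 ]
  [ 0  0  1  -1  2 ]
  [ 0  1  2  -4  2 ]
ρ4 ← ρ4 − ρ2
  [ 1  0  0   2  0 ]
  [ 0  1  2  -4  2 ]
  [ 0  0  1  -1  2 ]
  [ 0  0  0   0  0 ]
ρ2 ← ρ2 − 2·ρ3
  [ 1  0  0   2   0 ]
  [ 0  1  0  -2  -2 ]
  [ 0  0  1  -1   2 ]
  [ 0  0  0   0   0 ]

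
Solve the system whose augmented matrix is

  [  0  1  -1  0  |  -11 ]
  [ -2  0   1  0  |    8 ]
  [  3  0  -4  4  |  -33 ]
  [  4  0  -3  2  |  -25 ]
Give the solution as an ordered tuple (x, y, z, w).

(-1, -5, 6, -3/2)

Swap R1 and R2.
Multiply R1 by -1/2.
Subtract 3 times R1 from R3.
Subtract 4 times R1 from R4.
Multiply R3 by -2/5.
Add R3 to R4.
Multiply R4 by 5/2.
Add 8/5 times R4 to R3.
Add R3 to R2.
Add 1/2 times R3 to R1.
Reading off the last column: x = -1, y = -5, z = 6, w = -3/2.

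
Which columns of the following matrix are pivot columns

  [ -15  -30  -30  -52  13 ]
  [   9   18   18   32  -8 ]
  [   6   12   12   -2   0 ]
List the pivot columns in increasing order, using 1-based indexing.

1, 4, 5

ρ1 -> -1/15·ρ1
  [ 1   2   2  52/15  -13/15 ]
  [ 9  18  18     32      -8 ]
  [ 6  12  12     -2       0 ]
ρ2 -> ρ2 − 9·ρ1
  [ 1   2   2  52/15  -13/15 ]
  [ 0   0   0    4/5    -1/5 ]
  [ 6  12  12     -2       0 ]
ρ3 -> ρ3 − 6·ρ1
  [ 1  2  2   52/15  -13/15 ]
  [ 0  0  0     4/5    -1/5 ]
  [ 0  0  0  -114/5    26/5 ]
ρ2 -> 5/4·ρ2
  [ 1  2  2   52/15  -13/15 ]
  [ 0  0  0       1    -1/4 ]
  [ 0  0  0  -114/5    26/5 ]
ρ3 -> ρ3 + 114/5·ρ2
  [ 1  2  2  52/15  -13/15 ]
  [ 0  0  0      1    -1/4 ]
  [ 0  0  0      0    -1/2 ]
ρ3 -> -2·ρ3
  [ 1  2  2  52/15  -13/15 ]
  [ 0  0  0      1    -1/4 ]
  [ 0  0  0      0       1 ]
ρ2 -> ρ2 + 1/4·ρ3
  [ 1  2  2  52/15  -13/15 ]
  [ 0  0  0      1       0 ]
  [ 0  0  0      0       1 ]
ρ1 -> ρ1 + 13/15·ρ3
  [ 1  2  2  52/15  0 ]
  [ 0  0  0      1  0 ]
  [ 0  0  0      0  1 ]
ρ1 -> ρ1 − 52/15·ρ2
  [ 1  2  2  0  0 ]
  [ 0  0  0  1  0 ]
  [ 0  0  0  0  1 ]
Pivot columns are the columns containing a leading 1.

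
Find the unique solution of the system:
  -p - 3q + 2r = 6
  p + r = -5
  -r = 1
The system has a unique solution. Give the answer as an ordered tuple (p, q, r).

(-4, -4/3, -1)

Form the augmented matrix and row-reduce:
  [ -1  -3   2  |   6 ]
  [  1   0   1  |  -5 ]
  [  0   0  -1  |   1 ]
R1 := -1·R1
  [ 1  3  -2  |  -6 ]
  [ 1  0   1  |  -5 ]
  [ 0  0  -1  |   1 ]
R2 := R2 − R1
  [ 1   3  -2  |  -6 ]
  [ 0  -3   3  |   1 ]
  [ 0   0  -1  |   1 ]
R2 := -1/3·R2
  [ 1  3  -2  |    -6 ]
  [ 0  1  -1  |  -1/3 ]
  [ 0  0  -1  |     1 ]
R3 := -1·R3
  [ 1  3  -2  |    -6 ]
  [ 0  1  -1  |  -1/3 ]
  [ 0  0   1  |    -1 ]
R2 := R2 + R3
  [ 1  3  -2  |    -6 ]
  [ 0  1   0  |  -4/3 ]
  [ 0  0   1  |    -1 ]
R1 := R1 + 2·R3
  [ 1  3  0  |    -8 ]
  [ 0  1  0  |  -4/3 ]
  [ 0  0  1  |    -1 ]
R1 := R1 − 3·R2
  [ 1  0  0  |    -4 ]
  [ 0  1  0  |  -4/3 ]
  [ 0  0  1  |    -1 ]
Reading off the last column: p = -4, q = -4/3, r = -1.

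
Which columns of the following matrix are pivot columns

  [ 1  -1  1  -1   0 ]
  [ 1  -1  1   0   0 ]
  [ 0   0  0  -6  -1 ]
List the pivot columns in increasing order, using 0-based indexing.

0, 3, 4

Subtract r1 from r2.
  [ 1  -1  1  -1   0 ]
  [ 0   0  0   1   0 ]
  [ 0   0  0  -6  -1 ]
Add 6 times r2 to r3.
  [ 1  -1  1  -1   0 ]
  [ 0   0  0   1   0 ]
  [ 0   0  0   0  -1 ]
Multiply r3 by -1.
  [ 1  -1  1  -1  0 ]
  [ 0   0  0   1  0 ]
  [ 0   0  0   0  1 ]
Add r2 to r1.
  [ 1  -1  1  0  0 ]
  [ 0   0  0  1  0 ]
  [ 0   0  0  0  1 ]
Pivot columns are the columns containing a leading 1.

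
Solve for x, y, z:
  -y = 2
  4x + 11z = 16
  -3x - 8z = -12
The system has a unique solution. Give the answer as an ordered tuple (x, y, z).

(4, -2, 0)

Form the augmented matrix and row-reduce:
  [  0  -1   0  |    2 ]
  [  4   0  11  |   16 ]
  [ -3   0  -8  |  -12 ]
R1 <-> R2
  [  4   0  11  |   16 ]
  [  0  -1   0  |    2 ]
  [ -3   0  -8  |  -12 ]
R1 -> 1/4·R1
  [  1   0  11/4  |    4 ]
  [  0  -1     0  |    2 ]
  [ -3   0    -8  |  -12 ]
R3 -> R3 + 3·R1
  [ 1   0  11/4  |  4 ]
  [ 0  -1     0  |  2 ]
  [ 0   0   1/4  |  0 ]
R2 -> -1·R2
  [ 1  0  11/4  |   4 ]
  [ 0  1     0  |  -2 ]
  [ 0  0   1/4  |   0 ]
R3 -> 4·R3
  [ 1  0  11/4  |   4 ]
  [ 0  1     0  |  -2 ]
  [ 0  0     1  |   0 ]
R1 -> R1 − 11/4·R3
  [ 1  0  0  |   4 ]
  [ 0  1  0  |  -2 ]
  [ 0  0  1  |   0 ]
Reading off the last column: x = 4, y = -2, z = 0.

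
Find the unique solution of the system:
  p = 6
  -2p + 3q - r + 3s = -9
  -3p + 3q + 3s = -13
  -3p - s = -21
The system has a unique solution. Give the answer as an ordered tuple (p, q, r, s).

(6, -4/3, 2, 3)

Form the augmented matrix and row-reduce:
  [  1  0   0   0  |    6 ]
  [ -2  3  -1   3  |   -9 ]
  [ -3  3   0   3  |  -13 ]
  [ -3  0   0  -1  |  -21 ]
R2 → R2 + 2·R1
  [  1  0   0   0  |    6 ]
  [  0  3  -1   3  |    3 ]
  [ -3  3   0   3  |  -13 ]
  [ -3  0   0  -1  |  -21 ]
R3 → R3 + 3·R1
  [  1  0   0   0  |    6 ]
  [  0  3  -1   3  |    3 ]
  [  0  3   0   3  |    5 ]
  [ -3  0   0  -1  |  -21 ]
R4 → R4 + 3·R1
  [ 1  0   0   0  |   6 ]
  [ 0  3  -1   3  |   3 ]
  [ 0  3   0   3  |   5 ]
  [ 0  0   0  -1  |  -3 ]
R2 → 1/3·R2
  [ 1  0     0   0  |   6 ]
  [ 0  1  -1/3   1  |   1 ]
  [ 0  3     0   3  |   5 ]
  [ 0  0     0  -1  |  -3 ]
R3 → R3 − 3·R2
  [ 1  0     0   0  |   6 ]
  [ 0  1  -1/3   1  |   1 ]
  [ 0  0     1   0  |   2 ]
  [ 0  0     0  -1  |  -3 ]
R4 → -1·R4
  [ 1  0     0  0  |  6 ]
  [ 0  1  -1/3  1  |  1 ]
  [ 0  0     1  0  |  2 ]
  [ 0  0     0  1  |  3 ]
R2 → R2 − R4
  [ 1  0     0  0  |   6 ]
  [ 0  1  -1/3  0  |  -2 ]
  [ 0  0     1  0  |   2 ]
  [ 0  0     0  1  |   3 ]
R2 → R2 + 1/3·R3
  [ 1  0  0  0  |     6 ]
  [ 0  1  0  0  |  -4/3 ]
  [ 0  0  1  0  |     2 ]
  [ 0  0  0  1  |     3 ]
Reading off the last column: p = 6, q = -4/3, r = 2, s = 3.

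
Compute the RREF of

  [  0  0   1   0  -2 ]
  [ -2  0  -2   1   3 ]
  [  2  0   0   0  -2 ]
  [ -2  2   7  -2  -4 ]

R1 <=> R2
  [ -2  0  -2   1   3 ]
  [  0  0   1   0  -2 ]
  [  2  0   0   0  -2 ]
  [ -2  2   7  -2  -4 ]
R1 -> -1/2·R1
  [  1  0  1  -1/2  -3/2 ]
  [  0  0  1     0    -2 ]
  [  2  0  0     0    -2 ]
  [ -2  2  7    -2    -4 ]
R3 -> R3 − 2·R1
  [  1  0   1  -1/2  -3/2 ]
  [  0  0   1     0    -2 ]
  [  0  0  -2     1     1 ]
  [ -2  2   7    -2    -4 ]
R4 -> R4 + 2·R1
  [ 1  0   1  -1/2  -3/2 ]
  [ 0  0   1     0    -2 ]
  [ 0  0  -2     1     1 ]
  [ 0  2   9    -3    -7 ]
R2 <=> R4
  [ 1  0   1  -1/2  -3/2 ]
  [ 0  2   9    -3    -7 ]
  [ 0  0  -2     1     1 ]
  [ 0  0   1     0    -2 ]
R2 -> 1/2·R2
  [ 1  0    1  -1/2  -3/2 ]
  [ 0  1  9/2  -3/2  -7/2 ]
  [ 0  0   -2     1     1 ]
  [ 0  0    1     0    -2 ]
R3 -> -1/2·R3
  [ 1  0    1  -1/2  -3/2 ]
  [ 0  1  9/2  -3/2  -7/2 ]
  [ 0  0    1  -1/2  -1/2 ]
  [ 0  0    1     0    -2 ]
R4 -> R4 − R3
  [ 1  0    1  -1/2  -3/2 ]
  [ 0  1  9/2  -3/2  -7/2 ]
  [ 0  0    1  -1/2  -1/2 ]
  [ 0  0    0   1/2  -3/2 ]
R4 -> 2·R4
  [ 1  0    1  -1/2  -3/2 ]
  [ 0  1  9/2  -3/2  -7/2 ]
  [ 0  0    1  -1/2  -1/2 ]
  [ 0  0    0     1    -3 ]
R3 -> R3 + 1/2·R4
  [ 1  0    1  -1/2  -3/2 ]
  [ 0  1  9/2  -3/2  -7/2 ]
  [ 0  0    1     0    -2 ]
  [ 0  0    0     1    -3 ]
R2 -> R2 + 3/2·R4
  [ 1  0    1  -1/2  -3/2 ]
  [ 0  1  9/2     0    -8 ]
  [ 0  0    1     0    -2 ]
  [ 0  0    0     1    -3 ]
R1 -> R1 + 1/2·R4
  [ 1  0    1  0  -3 ]
  [ 0  1  9/2  0  -8 ]
  [ 0  0    1  0  -2 ]
  [ 0  0    0  1  -3 ]
R2 -> R2 − 9/2·R3
  [ 1  0  1  0  -3 ]
  [ 0  1  0  0   1 ]
  [ 0  0  1  0  -2 ]
  [ 0  0  0  1  -3 ]
R1 -> R1 − R3
  [ 1  0  0  0  -1 ]
  [ 0  1  0  0   1 ]
  [ 0  0  1  0  -2 ]
  [ 0  0  0  1  -3 ]

[[1, 0, 0, 0, -1], [0, 1, 0, 0, 1], [0, 0, 1, 0, -2], [0, 0, 0, 1, -3]]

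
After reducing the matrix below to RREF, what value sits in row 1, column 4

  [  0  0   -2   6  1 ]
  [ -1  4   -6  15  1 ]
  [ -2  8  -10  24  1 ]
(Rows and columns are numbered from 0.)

r1 <=> r2
r1 → -1·r1
r3 → r3 + 2·r1
r2 → -1/2·r2
r3 → r3 − 2·r2
r1 → r1 − 6·r2

-1/2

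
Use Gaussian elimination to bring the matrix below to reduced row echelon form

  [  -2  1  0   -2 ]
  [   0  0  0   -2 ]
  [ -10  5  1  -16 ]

R1 := -1/2·R1
  [   1  -1/2  0    1 ]
  [   0     0  0   -2 ]
  [ -10     5  1  -16 ]
R3 := R3 + 10·R1
  [ 1  -1/2  0   1 ]
  [ 0     0  0  -2 ]
  [ 0     0  1  -6 ]
R2 ↔ R3
  [ 1  -1/2  0   1 ]
  [ 0     0  1  -6 ]
  [ 0     0  0  -2 ]
R3 := -1/2·R3
  [ 1  -1/2  0   1 ]
  [ 0     0  1  -6 ]
  [ 0     0  0   1 ]
R2 := R2 + 6·R3
  [ 1  -1/2  0  1 ]
  [ 0     0  1  0 ]
  [ 0     0  0  1 ]
R1 := R1 − R3
  [ 1  -1/2  0  0 ]
  [ 0     0  1  0 ]
  [ 0     0  0  1 ]

[[1, -1/2, 0, 0], [0, 0, 1, 0], [0, 0, 0, 1]]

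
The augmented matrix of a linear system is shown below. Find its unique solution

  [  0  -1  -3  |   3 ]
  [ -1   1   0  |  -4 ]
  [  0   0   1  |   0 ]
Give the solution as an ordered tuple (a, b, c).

Swap R1 and R2.
  [ -1   1   0  |  -4 ]
  [  0  -1  -3  |   3 ]
  [  0   0   1  |   0 ]
Multiply R1 by -1.
  [ 1  -1   0  |  4 ]
  [ 0  -1  -3  |  3 ]
  [ 0   0   1  |  0 ]
Multiply R2 by -1.
  [ 1  -1  0  |   4 ]
  [ 0   1  3  |  -3 ]
  [ 0   0  1  |   0 ]
Subtract 3 times R3 from R2.
  [ 1  -1  0  |   4 ]
  [ 0   1  0  |  -3 ]
  [ 0   0  1  |   0 ]
Add R2 to R1.
  [ 1  0  0  |   1 ]
  [ 0  1  0  |  -3 ]
  [ 0  0  1  |   0 ]
Reading off the last column: a = 1, b = -3, c = 0.

(1, -3, 0)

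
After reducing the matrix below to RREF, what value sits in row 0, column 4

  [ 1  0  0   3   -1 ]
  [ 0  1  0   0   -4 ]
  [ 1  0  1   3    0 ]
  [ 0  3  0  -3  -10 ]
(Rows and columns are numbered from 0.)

ρ3 → ρ3 − ρ1
  [ 1  0  0   3   -1 ]
  [ 0  1  0   0   -4 ]
  [ 0  0  1   0    1 ]
  [ 0  3  0  -3  -10 ]
ρ4 → ρ4 − 3·ρ2
  [ 1  0  0   3  -1 ]
  [ 0  1  0   0  -4 ]
  [ 0  0  1   0   1 ]
  [ 0  0  0  -3   2 ]
ρ4 → -1/3·ρ4
  [ 1  0  0  3    -1 ]
  [ 0  1  0  0    -4 ]
  [ 0  0  1  0     1 ]
  [ 0  0  0  1  -2/3 ]
ρ1 → ρ1 − 3·ρ4
  [ 1  0  0  0     1 ]
  [ 0  1  0  0    -4 ]
  [ 0  0  1  0     1 ]
  [ 0  0  0  1  -2/3 ]

1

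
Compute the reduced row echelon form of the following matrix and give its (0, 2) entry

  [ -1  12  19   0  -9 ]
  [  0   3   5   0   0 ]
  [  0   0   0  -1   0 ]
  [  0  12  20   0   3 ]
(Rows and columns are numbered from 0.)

ρ1 -> -1·ρ1
  [ 1  -12  -19   0  9 ]
  [ 0    3    5   0  0 ]
  [ 0    0    0  -1  0 ]
  [ 0   12   20   0  3 ]
ρ2 -> 1/3·ρ2
  [ 1  -12  -19   0  9 ]
  [ 0    1  5/3   0  0 ]
  [ 0    0    0  -1  0 ]
  [ 0   12   20   0  3 ]
ρ4 -> ρ4 − 12·ρ2
  [ 1  -12  -19   0  9 ]
  [ 0    1  5/3   0  0 ]
  [ 0    0    0  -1  0 ]
  [ 0    0    0   0  3 ]
ρ3 -> -1·ρ3
  [ 1  -12  -19  0  9 ]
  [ 0    1  5/3  0  0 ]
  [ 0    0    0  1  0 ]
  [ 0    0    0  0  3 ]
ρ4 -> 1/3·ρ4
  [ 1  -12  -19  0  9 ]
  [ 0    1  5/3  0  0 ]
  [ 0    0    0  1  0 ]
  [ 0    0    0  0  1 ]
ρ1 -> ρ1 − 9·ρ4
  [ 1  -12  -19  0  0 ]
  [ 0    1  5/3  0  0 ]
  [ 0    0    0  1  0 ]
  [ 0    0    0  0  1 ]
ρ1 -> ρ1 + 12·ρ2
  [ 1  0    1  0  0 ]
  [ 0  1  5/3  0  0 ]
  [ 0  0    0  1  0 ]
  [ 0  0    0  0  1 ]

1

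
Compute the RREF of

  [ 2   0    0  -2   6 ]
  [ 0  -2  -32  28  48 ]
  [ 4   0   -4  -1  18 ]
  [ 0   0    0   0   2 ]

Multiply r1 by 1/2.
Subtract 4 times r1 from r3.
Multiply r2 by -1/2.
Multiply r3 by -1/4.
Multiply r4 by 1/2.
Add 3/2 times r4 to r3.
Add 24 times r4 to r2.
Subtract 3 times r4 from r1.
Subtract 16 times r3 from r2.

[[1, 0, 0, -1, 0], [0, 1, 0, -2, 0], [0, 0, 1, -3/4, 0], [0, 0, 0, 0, 1]]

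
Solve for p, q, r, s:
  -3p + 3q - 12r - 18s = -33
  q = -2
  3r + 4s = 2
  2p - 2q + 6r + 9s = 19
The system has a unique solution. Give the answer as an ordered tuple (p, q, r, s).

(3, -2, -6, 5)

Form the augmented matrix and row-reduce:
  [ -3   3  -12  -18  |  -33 ]
  [  0   1    0    0  |   -2 ]
  [  0   0    3    4  |    2 ]
  [  2  -2    6    9  |   19 ]
R1 ← -1/3·R1
  [ 1  -1  4  6  |  11 ]
  [ 0   1  0  0  |  -2 ]
  [ 0   0  3  4  |   2 ]
  [ 2  -2  6  9  |  19 ]
R4 ← R4 − 2·R1
  [ 1  -1   4   6  |  11 ]
  [ 0   1   0   0  |  -2 ]
  [ 0   0   3   4  |   2 ]
  [ 0   0  -2  -3  |  -3 ]
R3 ← 1/3·R3
  [ 1  -1   4    6  |   11 ]
  [ 0   1   0    0  |   -2 ]
  [ 0   0   1  4/3  |  2/3 ]
  [ 0   0  -2   -3  |   -3 ]
R4 ← R4 + 2·R3
  [ 1  -1  4     6  |    11 ]
  [ 0   1  0     0  |    -2 ]
  [ 0   0  1   4/3  |   2/3 ]
  [ 0   0  0  -1/3  |  -5/3 ]
R4 ← -3·R4
  [ 1  -1  4    6  |   11 ]
  [ 0   1  0    0  |   -2 ]
  [ 0   0  1  4/3  |  2/3 ]
  [ 0   0  0    1  |    5 ]
R3 ← R3 − 4/3·R4
  [ 1  -1  4  6  |  11 ]
  [ 0   1  0  0  |  -2 ]
  [ 0   0  1  0  |  -6 ]
  [ 0   0  0  1  |   5 ]
R1 ← R1 − 6·R4
  [ 1  -1  4  0  |  -19 ]
  [ 0   1  0  0  |   -2 ]
  [ 0   0  1  0  |   -6 ]
  [ 0   0  0  1  |    5 ]
R1 ← R1 − 4·R3
  [ 1  -1  0  0  |   5 ]
  [ 0   1  0  0  |  -2 ]
  [ 0   0  1  0  |  -6 ]
  [ 0   0  0  1  |   5 ]
R1 ← R1 + R2
  [ 1  0  0  0  |   3 ]
  [ 0  1  0  0  |  -2 ]
  [ 0  0  1  0  |  -6 ]
  [ 0  0  0  1  |   5 ]
Reading off the last column: p = 3, q = -2, r = -6, s = 5.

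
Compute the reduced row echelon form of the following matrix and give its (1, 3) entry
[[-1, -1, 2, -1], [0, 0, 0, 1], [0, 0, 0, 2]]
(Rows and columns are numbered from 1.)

r1 := -1·r1
  [ 1  1  -2  1 ]
  [ 0  0   0  1 ]
  [ 0  0   0  2 ]
r3 := r3 − 2·r2
  [ 1  1  -2  1 ]
  [ 0  0   0  1 ]
  [ 0  0   0  0 ]
r1 := r1 − r2
  [ 1  1  -2  0 ]
  [ 0  0   0  1 ]
  [ 0  0   0  0 ]

-2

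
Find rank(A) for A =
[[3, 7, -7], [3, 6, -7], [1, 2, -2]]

Multiply ρ1 by 1/3.
  [ 1  7/3  -7/3 ]
  [ 3    6    -7 ]
  [ 1    2    -2 ]
Subtract 3 times ρ1 from ρ2.
  [ 1  7/3  -7/3 ]
  [ 0   -1     0 ]
  [ 1    2    -2 ]
Subtract ρ1 from ρ3.
  [ 1   7/3  -7/3 ]
  [ 0    -1     0 ]
  [ 0  -1/3   1/3 ]
Multiply ρ2 by -1.
  [ 1   7/3  -7/3 ]
  [ 0     1     0 ]
  [ 0  -1/3   1/3 ]
Add 1/3 times ρ2 to ρ3.
  [ 1  7/3  -7/3 ]
  [ 0    1     0 ]
  [ 0    0   1/3 ]
Multiply ρ3 by 3.
  [ 1  7/3  -7/3 ]
  [ 0    1     0 ]
  [ 0    0     1 ]
Add 7/3 times ρ3 to ρ1.
  [ 1  7/3  0 ]
  [ 0    1  0 ]
  [ 0    0  1 ]
Subtract 7/3 times ρ2 from ρ1.
  [ 1  0  0 ]
  [ 0  1  0 ]
  [ 0  0  1 ]
The reduced form has 3 nonzero rows.

rank = 3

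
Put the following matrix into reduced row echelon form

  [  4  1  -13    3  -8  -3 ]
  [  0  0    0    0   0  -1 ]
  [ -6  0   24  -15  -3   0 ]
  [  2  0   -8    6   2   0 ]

[[1, 0, -4, 0, -2, 0], [0, 1, 3, 0, -3, 0], [0, 0, 0, 1, 1, 0], [0, 0, 0, 0, 0, 1]]

R1 -> 1/4·R1
R3 -> R3 + 6·R1
R4 -> R4 − 2·R1
R2 <=> R3
R2 -> 2/3·R2
R4 -> R4 + 1/2·R2
R3 <=> R4
R4 -> -1·R4
R2 -> R2 + 3·R4
R1 -> R1 + 3/4·R4
R2 -> R2 + 7·R3
R1 -> R1 − 3/4·R3
R1 -> R1 − 1/4·R2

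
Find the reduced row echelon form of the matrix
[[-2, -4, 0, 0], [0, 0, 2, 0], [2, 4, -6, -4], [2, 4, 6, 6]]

[[1, 2, 0, 0], [0, 0, 1, 0], [0, 0, 0, 1], [0, 0, 0, 0]]

ρ1 -> -1/2·ρ1
  [ 1  2   0   0 ]
  [ 0  0   2   0 ]
  [ 2  4  -6  -4 ]
  [ 2  4   6   6 ]
ρ3 -> ρ3 − 2·ρ1
  [ 1  2   0   0 ]
  [ 0  0   2   0 ]
  [ 0  0  -6  -4 ]
  [ 2  4   6   6 ]
ρ4 -> ρ4 − 2·ρ1
  [ 1  2   0   0 ]
  [ 0  0   2   0 ]
  [ 0  0  -6  -4 ]
  [ 0  0   6   6 ]
ρ2 -> 1/2·ρ2
  [ 1  2   0   0 ]
  [ 0  0   1   0 ]
  [ 0  0  -6  -4 ]
  [ 0  0   6   6 ]
ρ3 -> ρ3 + 6·ρ2
  [ 1  2  0   0 ]
  [ 0  0  1   0 ]
  [ 0  0  0  -4 ]
  [ 0  0  6   6 ]
ρ4 -> ρ4 − 6·ρ2
  [ 1  2  0   0 ]
  [ 0  0  1   0 ]
  [ 0  0  0  -4 ]
  [ 0  0  0   6 ]
ρ3 -> -1/4·ρ3
  [ 1  2  0  0 ]
  [ 0  0  1  0 ]
  [ 0  0  0  1 ]
  [ 0  0  0  6 ]
ρ4 -> ρ4 − 6·ρ3
  [ 1  2  0  0 ]
  [ 0  0  1  0 ]
  [ 0  0  0  1 ]
  [ 0  0  0  0 ]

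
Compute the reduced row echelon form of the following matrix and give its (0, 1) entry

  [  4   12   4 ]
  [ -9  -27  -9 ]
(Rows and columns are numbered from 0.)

3

ρ1 ← 1/4·ρ1
  [  1    3   1 ]
  [ -9  -27  -9 ]
ρ2 ← ρ2 + 9·ρ1
  [ 1  3  1 ]
  [ 0  0  0 ]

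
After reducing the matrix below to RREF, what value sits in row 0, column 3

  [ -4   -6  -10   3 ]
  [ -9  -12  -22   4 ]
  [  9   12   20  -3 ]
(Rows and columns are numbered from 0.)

3

Multiply ρ1 by -1/4.
Add 9 times ρ1 to ρ2.
Subtract 9 times ρ1 from ρ3.
Multiply ρ2 by 2/3.
Add 3/2 times ρ2 to ρ3.
Multiply ρ3 by -1/2.
Subtract 1/3 times ρ3 from ρ2.
Subtract 5/2 times ρ3 from ρ1.
Subtract 3/2 times ρ2 from ρ1.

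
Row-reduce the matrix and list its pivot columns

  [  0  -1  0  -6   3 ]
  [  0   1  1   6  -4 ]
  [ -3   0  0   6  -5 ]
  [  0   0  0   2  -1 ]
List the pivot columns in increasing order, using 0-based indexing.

0, 1, 2, 3

Swap R1 and R3.
  [ -3   0  0   6  -5 ]
  [  0   1  1   6  -4 ]
  [  0  -1  0  -6   3 ]
  [  0   0  0   2  -1 ]
Multiply R1 by -1/3.
  [ 1   0  0  -2  5/3 ]
  [ 0   1  1   6   -4 ]
  [ 0  -1  0  -6    3 ]
  [ 0   0  0   2   -1 ]
Add R2 to R3.
  [ 1  0  0  -2  5/3 ]
  [ 0  1  1   6   -4 ]
  [ 0  0  1   0   -1 ]
  [ 0  0  0   2   -1 ]
Multiply R4 by 1/2.
  [ 1  0  0  -2   5/3 ]
  [ 0  1  1   6    -4 ]
  [ 0  0  1   0    -1 ]
  [ 0  0  0   1  -1/2 ]
Subtract 6 times R4 from R2.
  [ 1  0  0  -2   5/3 ]
  [ 0  1  1   0    -1 ]
  [ 0  0  1   0    -1 ]
  [ 0  0  0   1  -1/2 ]
Add 2 times R4 to R1.
  [ 1  0  0  0   2/3 ]
  [ 0  1  1  0    -1 ]
  [ 0  0  1  0    -1 ]
  [ 0  0  0  1  -1/2 ]
Subtract R3 from R2.
  [ 1  0  0  0   2/3 ]
  [ 0  1  0  0     0 ]
  [ 0  0  1  0    -1 ]
  [ 0  0  0  1  -1/2 ]
Pivot columns are the columns containing a leading 1.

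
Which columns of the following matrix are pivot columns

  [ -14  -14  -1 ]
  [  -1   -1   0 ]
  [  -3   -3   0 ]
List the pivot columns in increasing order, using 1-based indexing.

R1 ← -1/14·R1
  [  1   1  1/14 ]
  [ -1  -1     0 ]
  [ -3  -3     0 ]
R2 ← R2 + R1
  [  1   1  1/14 ]
  [  0   0  1/14 ]
  [ -3  -3     0 ]
R3 ← R3 + 3·R1
  [ 1  1  1/14 ]
  [ 0  0  1/14 ]
  [ 0  0  3/14 ]
R2 ← 14·R2
  [ 1  1  1/14 ]
  [ 0  0     1 ]
  [ 0  0  3/14 ]
R3 ← R3 − 3/14·R2
  [ 1  1  1/14 ]
  [ 0  0     1 ]
  [ 0  0     0 ]
R1 ← R1 − 1/14·R2
  [ 1  1  0 ]
  [ 0  0  1 ]
  [ 0  0  0 ]
Pivot columns are the columns containing a leading 1.

1, 3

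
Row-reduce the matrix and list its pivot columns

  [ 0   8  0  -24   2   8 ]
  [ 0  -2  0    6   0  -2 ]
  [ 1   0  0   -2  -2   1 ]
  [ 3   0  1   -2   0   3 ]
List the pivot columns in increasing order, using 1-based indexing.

R1 ↔ R3
  [ 1   0  0   -2  -2   1 ]
  [ 0  -2  0    6   0  -2 ]
  [ 0   8  0  -24   2   8 ]
  [ 3   0  1   -2   0   3 ]
R4 := R4 − 3·R1
  [ 1   0  0   -2  -2   1 ]
  [ 0  -2  0    6   0  -2 ]
  [ 0   8  0  -24   2   8 ]
  [ 0   0  1    4   6   0 ]
R2 := -1/2·R2
  [ 1  0  0   -2  -2  1 ]
  [ 0  1  0   -3   0  1 ]
  [ 0  8  0  -24   2  8 ]
  [ 0  0  1    4   6  0 ]
R3 := R3 − 8·R2
  [ 1  0  0  -2  -2  1 ]
  [ 0  1  0  -3   0  1 ]
  [ 0  0  0   0   2  0 ]
  [ 0  0  1   4   6  0 ]
R3 ↔ R4
  [ 1  0  0  -2  -2  1 ]
  [ 0  1  0  -3   0  1 ]
  [ 0  0  1   4   6  0 ]
  [ 0  0  0   0   2  0 ]
R4 := 1/2·R4
  [ 1  0  0  -2  -2  1 ]
  [ 0  1  0  -3   0  1 ]
  [ 0  0  1   4   6  0 ]
  [ 0  0  0   0   1  0 ]
R3 := R3 − 6·R4
  [ 1  0  0  -2  -2  1 ]
  [ 0  1  0  -3   0  1 ]
  [ 0  0  1   4   0  0 ]
  [ 0  0  0   0   1  0 ]
R1 := R1 + 2·R4
  [ 1  0  0  -2  0  1 ]
  [ 0  1  0  -3  0  1 ]
  [ 0  0  1   4  0  0 ]
  [ 0  0  0   0  1  0 ]
Pivot columns are the columns containing a leading 1.

1, 2, 3, 5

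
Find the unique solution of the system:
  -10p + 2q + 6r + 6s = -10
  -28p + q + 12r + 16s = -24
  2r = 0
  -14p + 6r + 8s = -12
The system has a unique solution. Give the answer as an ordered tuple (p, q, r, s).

Form the augmented matrix and row-reduce:
  [ -10  2   6   6  |  -10 ]
  [ -28  1  12  16  |  -24 ]
  [   0  0   2   0  |    0 ]
  [ -14  0   6   8  |  -12 ]
R1 → -1/10·R1
R2 → R2 + 28·R1
R4 → R4 + 14·R1
R2 → -5/23·R2
R4 → R4 + 14/5·R2
R3 → 1/2·R3
R4 → R4 − 12/23·R3
R4 → 23/2·R4
R2 → R2 − 4/23·R4
R1 → R1 + 3/5·R4
R2 → R2 − 24/23·R3
R1 → R1 + 3/5·R3
R1 → R1 + 1/5·R2
Reading off the last column: p = -2, q = 0, r = 0, s = -5.

(-2, 0, 0, -5)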